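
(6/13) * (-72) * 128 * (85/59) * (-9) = 42301440/767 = 55151.81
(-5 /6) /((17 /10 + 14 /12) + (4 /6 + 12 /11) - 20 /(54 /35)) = 2475 /24766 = 0.10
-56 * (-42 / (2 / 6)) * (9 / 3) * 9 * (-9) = -1714608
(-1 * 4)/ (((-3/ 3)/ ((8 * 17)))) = 544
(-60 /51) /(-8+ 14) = -10 /51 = -0.20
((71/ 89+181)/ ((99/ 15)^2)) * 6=25.04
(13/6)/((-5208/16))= -13/1953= -0.01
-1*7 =-7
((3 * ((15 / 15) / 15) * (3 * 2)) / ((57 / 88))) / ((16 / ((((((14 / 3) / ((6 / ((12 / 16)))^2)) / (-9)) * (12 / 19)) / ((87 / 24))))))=-77 / 471105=-0.00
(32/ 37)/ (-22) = -16/ 407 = -0.04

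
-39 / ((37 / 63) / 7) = -17199 / 37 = -464.84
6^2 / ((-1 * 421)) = -36 / 421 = -0.09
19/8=2.38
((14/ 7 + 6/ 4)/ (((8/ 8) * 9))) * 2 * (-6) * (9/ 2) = -21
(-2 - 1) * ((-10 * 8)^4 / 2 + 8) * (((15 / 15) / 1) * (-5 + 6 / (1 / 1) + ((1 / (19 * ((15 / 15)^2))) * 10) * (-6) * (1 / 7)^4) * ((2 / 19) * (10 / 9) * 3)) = -18660973689440 / 866761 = -21529549.31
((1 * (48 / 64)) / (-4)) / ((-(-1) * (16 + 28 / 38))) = -19 / 1696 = -0.01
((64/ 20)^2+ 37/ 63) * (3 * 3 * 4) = 68212/ 175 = 389.78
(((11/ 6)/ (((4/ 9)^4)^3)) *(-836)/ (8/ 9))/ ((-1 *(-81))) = -24048352013697/ 67108864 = -358348.37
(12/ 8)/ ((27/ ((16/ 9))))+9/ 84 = 467/ 2268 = 0.21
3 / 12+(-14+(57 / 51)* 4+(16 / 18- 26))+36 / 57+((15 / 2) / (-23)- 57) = -91.09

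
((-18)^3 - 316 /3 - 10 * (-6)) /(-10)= 8816 /15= 587.73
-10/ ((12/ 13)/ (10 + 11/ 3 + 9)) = -2210/ 9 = -245.56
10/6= 5/3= 1.67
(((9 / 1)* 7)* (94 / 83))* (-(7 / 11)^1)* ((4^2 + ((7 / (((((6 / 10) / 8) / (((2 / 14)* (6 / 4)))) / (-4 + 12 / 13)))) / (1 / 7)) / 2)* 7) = 752141376 / 11869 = 63370.24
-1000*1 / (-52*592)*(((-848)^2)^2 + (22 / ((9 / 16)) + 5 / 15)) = 581749383212375 / 34632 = 16798030238.29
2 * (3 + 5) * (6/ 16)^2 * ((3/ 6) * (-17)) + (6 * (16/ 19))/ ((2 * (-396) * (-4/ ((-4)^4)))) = -93883/ 5016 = -18.72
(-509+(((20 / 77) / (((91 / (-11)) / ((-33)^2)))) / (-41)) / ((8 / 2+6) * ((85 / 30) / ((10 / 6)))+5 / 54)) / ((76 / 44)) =-134956506289 / 458013829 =-294.66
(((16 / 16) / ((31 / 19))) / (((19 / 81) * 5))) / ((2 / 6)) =243 / 155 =1.57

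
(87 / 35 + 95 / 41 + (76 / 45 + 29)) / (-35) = -18335 / 18081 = -1.01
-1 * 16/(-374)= 8/187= 0.04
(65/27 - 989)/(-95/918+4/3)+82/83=-75079858/93707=-801.22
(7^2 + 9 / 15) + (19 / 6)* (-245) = -21787 / 30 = -726.23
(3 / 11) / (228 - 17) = 0.00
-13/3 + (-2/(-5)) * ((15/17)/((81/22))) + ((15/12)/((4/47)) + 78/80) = 419527/36720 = 11.43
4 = 4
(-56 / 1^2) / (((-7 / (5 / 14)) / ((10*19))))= 3800 / 7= 542.86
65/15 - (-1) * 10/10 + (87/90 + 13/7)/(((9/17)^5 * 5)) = 1172649601/62001450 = 18.91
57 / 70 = 0.81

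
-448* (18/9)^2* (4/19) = -7168/19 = -377.26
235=235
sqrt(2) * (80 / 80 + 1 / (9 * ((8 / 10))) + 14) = 545 * sqrt(2) / 36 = 21.41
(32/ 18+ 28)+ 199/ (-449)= 118541/ 4041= 29.33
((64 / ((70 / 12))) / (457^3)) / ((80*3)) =8 / 16702698775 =0.00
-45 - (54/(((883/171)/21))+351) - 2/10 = -2718793/4415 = -615.81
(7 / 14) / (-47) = -1 / 94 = -0.01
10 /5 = 2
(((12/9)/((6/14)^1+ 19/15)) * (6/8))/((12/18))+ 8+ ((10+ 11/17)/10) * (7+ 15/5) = 118207/6052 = 19.53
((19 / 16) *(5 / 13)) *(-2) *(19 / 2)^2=-34295 / 416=-82.44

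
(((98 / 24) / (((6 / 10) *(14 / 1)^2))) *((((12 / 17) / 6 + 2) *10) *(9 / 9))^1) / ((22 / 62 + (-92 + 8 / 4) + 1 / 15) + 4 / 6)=-11625 / 1405696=-0.01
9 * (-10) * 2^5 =-2880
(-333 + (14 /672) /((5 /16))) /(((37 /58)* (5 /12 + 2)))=-39952 /185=-215.96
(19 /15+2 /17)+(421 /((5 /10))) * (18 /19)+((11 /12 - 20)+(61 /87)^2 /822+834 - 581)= 20759036474939 /20096149140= 1032.99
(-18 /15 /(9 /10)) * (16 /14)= -32 /21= -1.52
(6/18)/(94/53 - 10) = -53/1308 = -0.04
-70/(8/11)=-385/4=-96.25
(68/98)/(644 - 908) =-17/6468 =-0.00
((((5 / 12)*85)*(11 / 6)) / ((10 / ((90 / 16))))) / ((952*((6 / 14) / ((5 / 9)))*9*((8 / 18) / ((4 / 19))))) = 1375 / 525312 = 0.00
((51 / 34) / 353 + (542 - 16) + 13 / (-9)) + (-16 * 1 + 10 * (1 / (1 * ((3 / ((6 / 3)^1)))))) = 3273749 / 6354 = 515.23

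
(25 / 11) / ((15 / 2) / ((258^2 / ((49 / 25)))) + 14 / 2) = 0.32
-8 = -8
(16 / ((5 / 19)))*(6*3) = 5472 / 5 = 1094.40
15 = 15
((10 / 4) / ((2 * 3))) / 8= 5 / 96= 0.05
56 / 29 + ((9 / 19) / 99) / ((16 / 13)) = 1.93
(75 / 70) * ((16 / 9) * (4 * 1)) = 160 / 21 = 7.62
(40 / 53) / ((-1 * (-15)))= 8 / 159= 0.05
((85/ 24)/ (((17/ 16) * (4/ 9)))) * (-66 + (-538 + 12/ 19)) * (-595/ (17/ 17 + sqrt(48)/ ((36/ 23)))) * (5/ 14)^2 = -1233275625/ 66766 + 3151704375 * sqrt(3)/ 66766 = 63290.24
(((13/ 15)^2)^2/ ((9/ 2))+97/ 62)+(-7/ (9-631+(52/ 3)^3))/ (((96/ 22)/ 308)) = 357012060107/ 225651015000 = 1.58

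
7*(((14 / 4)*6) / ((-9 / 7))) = -343 / 3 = -114.33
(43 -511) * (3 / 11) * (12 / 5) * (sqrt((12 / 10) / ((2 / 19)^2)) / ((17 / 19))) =-3041064 * sqrt(30) / 4675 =-3562.91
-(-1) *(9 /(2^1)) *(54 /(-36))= -27 /4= -6.75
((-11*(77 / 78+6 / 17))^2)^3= 10261705.18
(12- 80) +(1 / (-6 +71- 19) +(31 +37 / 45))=-74843 / 2070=-36.16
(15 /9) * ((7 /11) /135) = 7 /891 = 0.01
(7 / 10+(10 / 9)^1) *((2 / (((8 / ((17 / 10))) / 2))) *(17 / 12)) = 47107 / 21600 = 2.18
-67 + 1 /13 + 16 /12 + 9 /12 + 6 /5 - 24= -68359 /780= -87.64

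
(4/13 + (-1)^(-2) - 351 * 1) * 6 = -27276/13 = -2098.15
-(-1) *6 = 6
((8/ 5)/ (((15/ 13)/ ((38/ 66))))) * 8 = 15808/ 2475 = 6.39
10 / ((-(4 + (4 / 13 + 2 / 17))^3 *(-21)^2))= -53969305 / 206264818116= -0.00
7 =7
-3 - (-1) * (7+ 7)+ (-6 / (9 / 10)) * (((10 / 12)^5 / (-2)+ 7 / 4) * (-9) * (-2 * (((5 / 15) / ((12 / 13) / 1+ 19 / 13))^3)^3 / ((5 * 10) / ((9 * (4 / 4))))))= 11.00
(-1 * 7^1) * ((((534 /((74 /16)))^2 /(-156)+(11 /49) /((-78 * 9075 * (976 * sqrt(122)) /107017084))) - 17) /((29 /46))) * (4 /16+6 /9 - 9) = -28475741077 /3096678 - 59688778601 * sqrt(122) /2333165234400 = -9195.86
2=2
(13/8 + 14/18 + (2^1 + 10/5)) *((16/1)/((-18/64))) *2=-59008/81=-728.49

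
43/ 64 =0.67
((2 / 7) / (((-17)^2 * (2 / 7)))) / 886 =1 / 256054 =0.00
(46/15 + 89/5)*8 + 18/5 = 2558/15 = 170.53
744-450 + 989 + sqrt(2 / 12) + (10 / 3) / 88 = sqrt(6) / 6 + 169361 / 132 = 1283.45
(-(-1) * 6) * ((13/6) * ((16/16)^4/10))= 13/10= 1.30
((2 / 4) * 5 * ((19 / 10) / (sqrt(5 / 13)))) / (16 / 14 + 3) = 133 * sqrt(65) / 580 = 1.85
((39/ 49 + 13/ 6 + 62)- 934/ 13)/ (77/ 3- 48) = 0.31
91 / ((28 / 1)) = 13 / 4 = 3.25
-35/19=-1.84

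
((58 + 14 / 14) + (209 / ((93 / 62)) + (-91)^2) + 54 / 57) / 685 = 483376 / 39045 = 12.38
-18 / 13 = -1.38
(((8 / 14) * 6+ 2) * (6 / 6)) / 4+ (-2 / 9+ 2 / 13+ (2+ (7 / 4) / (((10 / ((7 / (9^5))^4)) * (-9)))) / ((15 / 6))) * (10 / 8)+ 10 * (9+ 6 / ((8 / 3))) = 91423699025634655473382403 / 796570240877409975041520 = 114.77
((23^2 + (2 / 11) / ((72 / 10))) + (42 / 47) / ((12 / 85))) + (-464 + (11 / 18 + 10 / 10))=75447 / 1034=72.97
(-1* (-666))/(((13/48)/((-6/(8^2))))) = -2997/13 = -230.54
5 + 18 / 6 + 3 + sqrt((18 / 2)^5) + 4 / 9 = 254.44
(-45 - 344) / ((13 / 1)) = -389 / 13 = -29.92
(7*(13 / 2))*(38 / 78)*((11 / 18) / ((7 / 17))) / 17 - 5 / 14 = 1193 / 756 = 1.58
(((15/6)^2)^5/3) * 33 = 107421875/1024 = 104904.17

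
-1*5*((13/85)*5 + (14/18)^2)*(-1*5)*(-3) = -47150/459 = -102.72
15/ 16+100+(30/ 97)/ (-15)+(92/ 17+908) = 26762047/ 26384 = 1014.33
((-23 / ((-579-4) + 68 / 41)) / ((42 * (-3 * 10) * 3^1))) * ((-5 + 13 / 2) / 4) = -943 / 240256800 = -0.00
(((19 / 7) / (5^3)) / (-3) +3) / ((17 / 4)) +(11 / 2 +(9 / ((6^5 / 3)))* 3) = 8874443 / 1428000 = 6.21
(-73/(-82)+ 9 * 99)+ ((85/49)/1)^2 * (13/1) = 183298985/196882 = 931.01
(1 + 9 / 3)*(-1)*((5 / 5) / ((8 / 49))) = -49 / 2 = -24.50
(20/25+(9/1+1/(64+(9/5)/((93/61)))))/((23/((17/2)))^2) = 71646279/53444870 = 1.34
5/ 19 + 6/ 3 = 2.26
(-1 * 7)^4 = 2401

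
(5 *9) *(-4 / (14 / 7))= -90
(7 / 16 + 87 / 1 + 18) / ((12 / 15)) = 8435 / 64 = 131.80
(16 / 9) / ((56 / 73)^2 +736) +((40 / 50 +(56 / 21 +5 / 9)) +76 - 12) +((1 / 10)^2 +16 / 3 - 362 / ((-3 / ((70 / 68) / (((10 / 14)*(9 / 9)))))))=92813979799 / 375354900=247.27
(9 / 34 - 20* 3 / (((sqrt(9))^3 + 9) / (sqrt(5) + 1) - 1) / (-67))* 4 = 432* sqrt(5) / 4087 + 81726 / 69479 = 1.41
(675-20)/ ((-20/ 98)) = -6419/ 2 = -3209.50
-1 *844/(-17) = 844/17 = 49.65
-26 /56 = -13 /28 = -0.46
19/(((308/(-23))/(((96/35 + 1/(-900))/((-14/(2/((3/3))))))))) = 7548301/13582800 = 0.56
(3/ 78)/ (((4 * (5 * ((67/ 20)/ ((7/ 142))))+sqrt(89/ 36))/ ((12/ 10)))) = 7192584/ 211807615175 - 882 * sqrt(89)/ 211807615175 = 0.00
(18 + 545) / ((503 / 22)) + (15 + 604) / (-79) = 667137 / 39737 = 16.79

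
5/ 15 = 1/ 3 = 0.33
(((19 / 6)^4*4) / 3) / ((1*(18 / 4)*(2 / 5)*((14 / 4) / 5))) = 3258025 / 30618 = 106.41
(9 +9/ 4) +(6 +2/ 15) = 17.38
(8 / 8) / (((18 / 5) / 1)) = 5 / 18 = 0.28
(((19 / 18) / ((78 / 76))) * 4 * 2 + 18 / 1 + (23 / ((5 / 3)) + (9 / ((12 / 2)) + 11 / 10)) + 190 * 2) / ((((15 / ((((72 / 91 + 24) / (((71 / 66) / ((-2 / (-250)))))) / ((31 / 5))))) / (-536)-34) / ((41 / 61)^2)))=-11056262212661248 / 2023386836973255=-5.46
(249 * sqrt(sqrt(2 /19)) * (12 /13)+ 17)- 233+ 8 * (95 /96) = -2497 /12+ 2988 * 19^(3 /4) * 2^(1 /4) /247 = -77.16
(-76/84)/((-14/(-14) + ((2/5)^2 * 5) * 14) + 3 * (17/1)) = -95/6636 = -0.01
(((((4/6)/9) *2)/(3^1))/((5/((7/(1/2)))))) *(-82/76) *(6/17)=-2296/43605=-0.05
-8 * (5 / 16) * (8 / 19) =-20 / 19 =-1.05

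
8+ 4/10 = 42/5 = 8.40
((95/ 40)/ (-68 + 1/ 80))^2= 36100/ 29582721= 0.00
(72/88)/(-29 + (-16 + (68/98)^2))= -21609/1175779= -0.02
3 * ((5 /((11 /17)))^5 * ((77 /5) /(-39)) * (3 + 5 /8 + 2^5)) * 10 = -8851920984375 /761332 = -11626886.80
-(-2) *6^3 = 432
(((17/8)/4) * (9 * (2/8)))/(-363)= -51/15488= -0.00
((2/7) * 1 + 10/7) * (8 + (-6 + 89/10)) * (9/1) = 5886/35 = 168.17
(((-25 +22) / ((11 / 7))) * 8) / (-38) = 84 / 209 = 0.40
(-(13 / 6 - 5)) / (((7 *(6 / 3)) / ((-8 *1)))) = -1.62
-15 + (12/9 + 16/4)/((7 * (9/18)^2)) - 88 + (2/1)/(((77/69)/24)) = -1879/33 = -56.94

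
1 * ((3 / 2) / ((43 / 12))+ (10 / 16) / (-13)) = 1657 / 4472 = 0.37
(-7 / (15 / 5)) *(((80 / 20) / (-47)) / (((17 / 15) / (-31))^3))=-938416500 / 230911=-4063.97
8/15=0.53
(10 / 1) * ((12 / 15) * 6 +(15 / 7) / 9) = 1058 / 21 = 50.38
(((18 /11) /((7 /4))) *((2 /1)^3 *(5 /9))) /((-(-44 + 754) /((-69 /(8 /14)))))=552 /781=0.71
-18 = -18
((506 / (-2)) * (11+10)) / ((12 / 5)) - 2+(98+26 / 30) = -127013 / 60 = -2116.88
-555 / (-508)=555 / 508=1.09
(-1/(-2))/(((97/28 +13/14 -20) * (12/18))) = -21/437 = -0.05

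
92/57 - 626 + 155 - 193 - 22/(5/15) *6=-60328/57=-1058.39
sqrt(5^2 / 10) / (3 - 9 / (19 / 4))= 19 * sqrt(10) / 42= 1.43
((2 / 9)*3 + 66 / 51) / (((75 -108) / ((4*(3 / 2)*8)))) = -1600 / 561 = -2.85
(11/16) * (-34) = -187/8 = -23.38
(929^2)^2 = 744839767681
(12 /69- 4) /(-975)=88 /22425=0.00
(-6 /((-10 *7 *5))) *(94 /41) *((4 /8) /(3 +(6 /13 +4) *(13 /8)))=564 /294175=0.00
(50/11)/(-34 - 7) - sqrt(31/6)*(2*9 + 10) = -14*sqrt(186)/3 - 50/451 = -63.76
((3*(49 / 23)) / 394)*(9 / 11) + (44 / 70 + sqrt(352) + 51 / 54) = 24904588 / 15699915 + 4*sqrt(22) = 20.35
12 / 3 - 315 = -311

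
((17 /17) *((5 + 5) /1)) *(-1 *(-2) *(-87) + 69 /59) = -101970 /59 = -1728.31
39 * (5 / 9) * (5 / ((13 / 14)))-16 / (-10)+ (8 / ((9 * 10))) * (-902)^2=3259738 / 45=72438.62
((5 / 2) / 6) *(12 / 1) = 5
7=7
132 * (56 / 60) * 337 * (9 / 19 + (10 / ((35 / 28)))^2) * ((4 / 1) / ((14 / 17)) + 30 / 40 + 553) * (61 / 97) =1733057679430 / 1843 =940346000.78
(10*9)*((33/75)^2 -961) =-10809072/125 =-86472.58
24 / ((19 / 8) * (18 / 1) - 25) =96 / 71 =1.35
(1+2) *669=2007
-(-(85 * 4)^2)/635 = 23120/127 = 182.05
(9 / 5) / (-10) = -0.18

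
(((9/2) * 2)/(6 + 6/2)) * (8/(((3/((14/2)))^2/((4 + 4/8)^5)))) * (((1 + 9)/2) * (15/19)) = 24111675/76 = 317258.88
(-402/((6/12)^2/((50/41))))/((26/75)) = -3015000/533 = -5656.66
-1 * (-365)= 365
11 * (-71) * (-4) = 3124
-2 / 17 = -0.12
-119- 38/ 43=-5155/ 43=-119.88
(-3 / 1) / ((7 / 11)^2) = -363 / 49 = -7.41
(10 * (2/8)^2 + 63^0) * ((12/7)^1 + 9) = 975/56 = 17.41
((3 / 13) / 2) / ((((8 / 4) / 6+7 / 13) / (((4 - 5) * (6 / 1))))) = -27 / 34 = -0.79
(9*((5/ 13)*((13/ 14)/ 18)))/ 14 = 0.01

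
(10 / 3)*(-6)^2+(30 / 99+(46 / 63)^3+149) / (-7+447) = 120.34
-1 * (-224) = 224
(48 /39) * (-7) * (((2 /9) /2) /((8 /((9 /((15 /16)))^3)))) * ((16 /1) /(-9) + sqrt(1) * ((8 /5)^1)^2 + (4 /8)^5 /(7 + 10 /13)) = -1024588544 /12309375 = -83.24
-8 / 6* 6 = -8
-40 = -40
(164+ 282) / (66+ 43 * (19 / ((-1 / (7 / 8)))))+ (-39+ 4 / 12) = -39.35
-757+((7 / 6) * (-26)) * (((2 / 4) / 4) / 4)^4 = -2381316187 / 3145728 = -757.00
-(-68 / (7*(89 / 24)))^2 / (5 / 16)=-42614784 / 1940645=-21.96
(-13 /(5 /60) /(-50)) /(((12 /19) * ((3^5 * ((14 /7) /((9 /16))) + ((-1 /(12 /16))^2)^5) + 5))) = 767637 /137795150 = 0.01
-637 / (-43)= 14.81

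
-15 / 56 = -0.27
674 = 674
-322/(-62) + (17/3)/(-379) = 182530/35247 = 5.18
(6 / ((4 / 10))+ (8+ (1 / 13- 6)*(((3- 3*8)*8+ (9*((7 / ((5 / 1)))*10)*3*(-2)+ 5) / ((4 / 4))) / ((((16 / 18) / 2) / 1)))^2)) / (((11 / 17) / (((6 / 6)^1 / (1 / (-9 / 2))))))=805930892469 / 4576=176121261.47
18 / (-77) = -18 / 77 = -0.23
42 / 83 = 0.51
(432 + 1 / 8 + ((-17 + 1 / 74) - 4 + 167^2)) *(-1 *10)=-41884205 / 148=-283001.39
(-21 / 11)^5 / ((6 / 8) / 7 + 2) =-114354828 / 9502009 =-12.03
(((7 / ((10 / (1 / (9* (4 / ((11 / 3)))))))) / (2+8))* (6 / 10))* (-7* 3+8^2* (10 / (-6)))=-29491 / 54000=-0.55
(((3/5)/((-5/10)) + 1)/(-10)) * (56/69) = 28/1725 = 0.02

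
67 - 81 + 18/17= -220/17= -12.94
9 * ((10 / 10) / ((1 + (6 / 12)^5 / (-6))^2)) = 331776 / 36481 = 9.09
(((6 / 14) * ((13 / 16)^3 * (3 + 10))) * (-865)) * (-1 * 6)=222347385 / 14336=15509.72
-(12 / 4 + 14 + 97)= -114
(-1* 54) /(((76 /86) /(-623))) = 723303 /19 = 38068.58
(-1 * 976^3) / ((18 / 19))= -981364963.56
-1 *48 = -48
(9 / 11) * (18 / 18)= 0.82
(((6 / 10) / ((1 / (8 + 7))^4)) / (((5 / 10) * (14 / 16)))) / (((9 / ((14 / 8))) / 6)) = 81000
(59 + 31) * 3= 270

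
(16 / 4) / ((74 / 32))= 64 / 37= 1.73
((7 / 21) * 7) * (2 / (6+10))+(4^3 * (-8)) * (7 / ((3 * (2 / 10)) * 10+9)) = -28637 / 120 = -238.64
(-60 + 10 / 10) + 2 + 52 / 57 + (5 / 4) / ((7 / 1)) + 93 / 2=-15017 / 1596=-9.41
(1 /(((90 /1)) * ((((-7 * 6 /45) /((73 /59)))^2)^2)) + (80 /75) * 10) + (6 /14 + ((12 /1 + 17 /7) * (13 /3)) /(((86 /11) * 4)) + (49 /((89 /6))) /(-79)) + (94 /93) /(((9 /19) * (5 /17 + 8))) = 9431455806823183651867 /706777069911039713376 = 13.34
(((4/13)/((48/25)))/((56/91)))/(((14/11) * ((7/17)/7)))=4675/1344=3.48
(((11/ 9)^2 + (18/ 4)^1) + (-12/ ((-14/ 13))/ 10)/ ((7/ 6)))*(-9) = -275803/ 4410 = -62.54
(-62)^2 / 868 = 31 / 7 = 4.43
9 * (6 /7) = 54 /7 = 7.71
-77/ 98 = -11/ 14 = -0.79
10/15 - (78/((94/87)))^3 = -117185010725/311469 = -376233.30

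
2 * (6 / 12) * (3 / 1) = 3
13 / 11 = 1.18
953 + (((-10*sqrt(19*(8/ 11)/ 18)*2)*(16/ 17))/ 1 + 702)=1655 - 640*sqrt(209)/ 561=1638.51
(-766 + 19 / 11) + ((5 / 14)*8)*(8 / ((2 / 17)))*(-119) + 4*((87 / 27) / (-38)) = -44926955 / 1881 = -23884.61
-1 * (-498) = 498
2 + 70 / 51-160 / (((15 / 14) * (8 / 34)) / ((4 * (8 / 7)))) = -147796 / 51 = -2897.96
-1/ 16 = -0.06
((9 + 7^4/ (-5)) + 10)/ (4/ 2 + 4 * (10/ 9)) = -10377/ 145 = -71.57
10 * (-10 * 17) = -1700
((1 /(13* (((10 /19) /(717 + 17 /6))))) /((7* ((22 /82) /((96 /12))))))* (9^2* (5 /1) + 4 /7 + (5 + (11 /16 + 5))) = 22408057303 /120120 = 186547.26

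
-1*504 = -504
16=16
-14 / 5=-2.80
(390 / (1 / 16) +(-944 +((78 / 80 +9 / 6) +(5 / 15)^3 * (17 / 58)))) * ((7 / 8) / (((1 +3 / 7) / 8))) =8131480273 / 313200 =25962.58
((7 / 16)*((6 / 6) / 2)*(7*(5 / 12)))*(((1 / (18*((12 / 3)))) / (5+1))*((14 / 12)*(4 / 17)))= 1715 / 4230144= 0.00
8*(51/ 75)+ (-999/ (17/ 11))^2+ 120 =3019859329/ 7225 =417973.61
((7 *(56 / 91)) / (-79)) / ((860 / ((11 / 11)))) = -14 / 220805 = -0.00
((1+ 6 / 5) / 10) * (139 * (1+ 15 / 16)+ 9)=48983 / 800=61.23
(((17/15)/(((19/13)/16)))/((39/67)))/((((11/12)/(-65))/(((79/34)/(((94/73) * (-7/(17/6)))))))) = 683135752/618849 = 1103.88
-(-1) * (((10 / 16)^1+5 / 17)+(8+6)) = 14.92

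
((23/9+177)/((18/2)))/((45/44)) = 71104/3645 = 19.51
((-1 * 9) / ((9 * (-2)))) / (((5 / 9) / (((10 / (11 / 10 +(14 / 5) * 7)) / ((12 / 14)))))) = 35 / 69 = 0.51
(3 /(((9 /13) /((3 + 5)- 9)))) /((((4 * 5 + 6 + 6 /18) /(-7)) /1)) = 91 /79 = 1.15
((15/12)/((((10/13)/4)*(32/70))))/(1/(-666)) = -151515/16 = -9469.69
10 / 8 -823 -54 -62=-937.75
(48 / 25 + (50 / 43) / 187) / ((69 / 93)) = 12003758 / 4623575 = 2.60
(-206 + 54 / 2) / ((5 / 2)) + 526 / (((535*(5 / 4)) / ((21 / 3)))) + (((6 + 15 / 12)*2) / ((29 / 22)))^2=146873 / 2675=54.91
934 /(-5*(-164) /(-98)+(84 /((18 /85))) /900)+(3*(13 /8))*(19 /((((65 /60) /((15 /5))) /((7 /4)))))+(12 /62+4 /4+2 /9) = 77818061341 /234067608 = 332.46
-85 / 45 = -17 / 9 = -1.89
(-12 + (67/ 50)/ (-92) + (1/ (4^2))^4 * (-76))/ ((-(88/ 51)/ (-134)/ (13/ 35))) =-5028356852961/ 14508032000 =-346.59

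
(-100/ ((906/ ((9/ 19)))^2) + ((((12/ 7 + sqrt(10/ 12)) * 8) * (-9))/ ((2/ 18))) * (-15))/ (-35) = -192016523493/ 403326889 - 324 * sqrt(30)/ 7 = -729.60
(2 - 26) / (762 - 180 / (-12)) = -8 / 259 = -0.03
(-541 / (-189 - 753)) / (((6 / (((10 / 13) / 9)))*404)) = 2705 / 133579368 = 0.00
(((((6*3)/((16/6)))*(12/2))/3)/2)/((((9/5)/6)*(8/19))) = 855/16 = 53.44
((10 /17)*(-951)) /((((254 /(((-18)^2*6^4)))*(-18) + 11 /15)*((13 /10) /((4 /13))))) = -22184928000 /121048109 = -183.27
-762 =-762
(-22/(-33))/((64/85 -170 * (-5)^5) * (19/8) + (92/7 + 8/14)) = 0.00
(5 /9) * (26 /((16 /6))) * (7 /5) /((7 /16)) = 52 /3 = 17.33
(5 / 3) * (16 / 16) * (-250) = -1250 / 3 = -416.67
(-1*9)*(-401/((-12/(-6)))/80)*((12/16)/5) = 10827/3200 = 3.38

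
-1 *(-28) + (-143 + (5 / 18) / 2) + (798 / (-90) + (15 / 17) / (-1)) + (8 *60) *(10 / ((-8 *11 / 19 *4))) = -12915377 / 33660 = -383.70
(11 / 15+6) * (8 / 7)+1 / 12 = 1089 / 140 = 7.78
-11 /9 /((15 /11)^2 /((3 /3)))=-1331 /2025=-0.66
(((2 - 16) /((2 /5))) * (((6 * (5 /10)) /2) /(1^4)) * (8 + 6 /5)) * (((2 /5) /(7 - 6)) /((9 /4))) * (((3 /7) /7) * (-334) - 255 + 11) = 2384272 /105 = 22707.35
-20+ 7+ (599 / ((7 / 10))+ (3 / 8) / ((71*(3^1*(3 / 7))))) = 10051945 / 11928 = 842.72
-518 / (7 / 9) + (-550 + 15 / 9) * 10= -18448 / 3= -6149.33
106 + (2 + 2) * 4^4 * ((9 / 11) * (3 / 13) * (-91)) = -192370 / 11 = -17488.18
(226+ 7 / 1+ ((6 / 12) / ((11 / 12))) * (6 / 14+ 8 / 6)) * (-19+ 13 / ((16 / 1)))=-5242365 / 1232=-4255.17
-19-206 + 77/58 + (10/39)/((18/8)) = -4551203/20358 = -223.56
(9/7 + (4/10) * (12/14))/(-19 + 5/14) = -38/435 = -0.09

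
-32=-32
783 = 783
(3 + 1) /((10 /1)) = 2 /5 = 0.40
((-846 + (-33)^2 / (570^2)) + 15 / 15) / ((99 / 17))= -518574443 / 3573900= -145.10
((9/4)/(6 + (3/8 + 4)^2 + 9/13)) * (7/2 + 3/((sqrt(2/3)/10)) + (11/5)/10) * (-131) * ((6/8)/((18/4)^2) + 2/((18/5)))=-2179840 * sqrt(6)/21493 - 13515008/537325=-273.58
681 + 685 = 1366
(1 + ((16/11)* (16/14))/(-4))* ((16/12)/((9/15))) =100/77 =1.30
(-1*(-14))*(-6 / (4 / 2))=-42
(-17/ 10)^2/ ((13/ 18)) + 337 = 221651/ 650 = 341.00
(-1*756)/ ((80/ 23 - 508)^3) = 85169/ 14467697008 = 0.00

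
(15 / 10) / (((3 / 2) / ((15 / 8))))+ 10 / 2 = 6.88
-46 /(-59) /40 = 23 /1180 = 0.02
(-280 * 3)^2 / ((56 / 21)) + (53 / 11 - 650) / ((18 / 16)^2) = 235304392 / 891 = 264090.23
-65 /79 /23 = -65 /1817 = -0.04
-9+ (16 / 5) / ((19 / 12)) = -663 / 95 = -6.98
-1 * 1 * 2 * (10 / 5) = -4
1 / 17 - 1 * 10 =-169 / 17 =-9.94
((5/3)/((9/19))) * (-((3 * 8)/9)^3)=-48640/729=-66.72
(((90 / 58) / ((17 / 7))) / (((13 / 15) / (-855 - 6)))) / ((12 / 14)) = -740.56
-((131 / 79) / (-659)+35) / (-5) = 7.00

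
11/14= 0.79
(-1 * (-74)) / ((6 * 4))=37 / 12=3.08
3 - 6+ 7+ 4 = 8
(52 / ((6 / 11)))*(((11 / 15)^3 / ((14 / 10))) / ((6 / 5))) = 190333 / 8505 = 22.38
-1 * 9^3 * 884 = -644436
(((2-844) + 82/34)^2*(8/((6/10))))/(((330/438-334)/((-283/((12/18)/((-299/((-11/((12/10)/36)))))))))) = 2516755412185378/232006599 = 10847775.12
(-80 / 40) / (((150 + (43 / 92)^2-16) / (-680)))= 135424 / 13365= 10.13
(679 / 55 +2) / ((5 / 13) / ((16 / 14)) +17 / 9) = 738504 / 114565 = 6.45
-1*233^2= -54289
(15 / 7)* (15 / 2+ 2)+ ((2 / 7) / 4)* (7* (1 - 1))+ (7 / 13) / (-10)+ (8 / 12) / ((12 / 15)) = 57703 / 2730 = 21.14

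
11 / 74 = 0.15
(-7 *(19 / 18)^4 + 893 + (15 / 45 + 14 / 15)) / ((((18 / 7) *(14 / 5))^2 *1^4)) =17.08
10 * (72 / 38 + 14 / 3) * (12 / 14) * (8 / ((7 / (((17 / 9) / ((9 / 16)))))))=215.84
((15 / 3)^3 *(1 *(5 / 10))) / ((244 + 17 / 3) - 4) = 375 / 1474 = 0.25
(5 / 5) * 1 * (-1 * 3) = -3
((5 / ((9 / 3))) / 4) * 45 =75 / 4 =18.75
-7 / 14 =-0.50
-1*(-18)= 18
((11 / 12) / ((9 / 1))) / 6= 11 / 648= 0.02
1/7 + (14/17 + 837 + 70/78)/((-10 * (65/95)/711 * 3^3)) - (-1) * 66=-2861465297/904995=-3161.86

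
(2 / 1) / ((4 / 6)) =3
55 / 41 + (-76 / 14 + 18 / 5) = -699 / 1435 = -0.49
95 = 95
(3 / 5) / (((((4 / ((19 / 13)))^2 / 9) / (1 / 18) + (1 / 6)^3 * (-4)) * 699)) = 19494 / 339796715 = 0.00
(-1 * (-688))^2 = 473344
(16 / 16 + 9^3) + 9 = 739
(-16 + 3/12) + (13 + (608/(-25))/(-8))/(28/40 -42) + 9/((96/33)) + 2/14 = -852549/66080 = -12.90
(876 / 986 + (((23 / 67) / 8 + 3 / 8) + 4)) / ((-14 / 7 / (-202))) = 17702674 / 33031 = 535.94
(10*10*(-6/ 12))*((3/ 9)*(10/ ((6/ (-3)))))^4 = -31250/ 81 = -385.80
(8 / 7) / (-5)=-8 / 35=-0.23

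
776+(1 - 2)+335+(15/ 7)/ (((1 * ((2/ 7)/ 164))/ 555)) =683760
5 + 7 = 12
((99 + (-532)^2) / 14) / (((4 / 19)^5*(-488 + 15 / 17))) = -11917689812009 / 118716416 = -100387.88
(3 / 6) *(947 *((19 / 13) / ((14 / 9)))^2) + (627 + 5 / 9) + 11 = 629948299 / 596232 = 1056.55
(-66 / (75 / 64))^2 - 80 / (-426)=422289832 / 133125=3172.13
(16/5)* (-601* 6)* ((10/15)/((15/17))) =-653888/75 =-8718.51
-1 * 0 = 0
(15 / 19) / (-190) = -3 / 722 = -0.00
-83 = -83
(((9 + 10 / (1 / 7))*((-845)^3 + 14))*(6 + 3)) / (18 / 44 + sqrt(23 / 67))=-431140506121.41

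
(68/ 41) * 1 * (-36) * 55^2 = -7405200/ 41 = -180614.63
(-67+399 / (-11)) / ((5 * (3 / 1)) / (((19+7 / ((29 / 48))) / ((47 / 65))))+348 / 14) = -91694512 / 22385187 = -4.10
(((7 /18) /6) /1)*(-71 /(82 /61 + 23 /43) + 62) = 835555 /532332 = 1.57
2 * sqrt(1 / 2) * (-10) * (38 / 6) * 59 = -11210 * sqrt(2) / 3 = -5284.44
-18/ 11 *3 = -54/ 11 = -4.91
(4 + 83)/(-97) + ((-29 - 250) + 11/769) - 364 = -48029135/74593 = -643.88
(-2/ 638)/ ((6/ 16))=-0.01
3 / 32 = 0.09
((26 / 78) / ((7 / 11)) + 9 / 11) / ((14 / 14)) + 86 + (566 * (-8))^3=-21445255954736 / 231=-92836605864.66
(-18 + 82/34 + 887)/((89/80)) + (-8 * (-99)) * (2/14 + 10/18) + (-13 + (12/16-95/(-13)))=733295265/550732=1331.49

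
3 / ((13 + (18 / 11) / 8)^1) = 132 / 581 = 0.23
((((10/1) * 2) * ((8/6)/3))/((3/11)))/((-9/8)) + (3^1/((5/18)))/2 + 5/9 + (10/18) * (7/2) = -51203/2430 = -21.07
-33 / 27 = -11 / 9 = -1.22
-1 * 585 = -585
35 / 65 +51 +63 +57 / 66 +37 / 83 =2749997 / 23738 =115.85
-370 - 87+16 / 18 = -4105 / 9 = -456.11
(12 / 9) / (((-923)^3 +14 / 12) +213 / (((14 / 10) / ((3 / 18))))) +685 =5655681693111 / 8256469625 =685.00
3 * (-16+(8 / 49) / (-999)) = -783224 / 16317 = -48.00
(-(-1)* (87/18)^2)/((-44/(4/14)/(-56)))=841/99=8.49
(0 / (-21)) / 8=0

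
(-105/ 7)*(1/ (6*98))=-5/ 196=-0.03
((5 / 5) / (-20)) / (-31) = 1 / 620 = 0.00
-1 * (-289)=289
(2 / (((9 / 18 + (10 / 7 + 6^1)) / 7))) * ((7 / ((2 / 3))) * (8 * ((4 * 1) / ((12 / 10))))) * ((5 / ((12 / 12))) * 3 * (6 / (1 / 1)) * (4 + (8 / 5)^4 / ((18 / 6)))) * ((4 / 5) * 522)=531511658496 / 4625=114921439.67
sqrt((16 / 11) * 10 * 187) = 4 * sqrt(170) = 52.15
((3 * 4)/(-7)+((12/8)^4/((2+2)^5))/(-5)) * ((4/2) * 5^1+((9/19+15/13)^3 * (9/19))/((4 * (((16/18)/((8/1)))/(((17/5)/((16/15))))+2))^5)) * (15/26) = -768659784027586357366250263809351/77674799127253096439651900588032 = -9.90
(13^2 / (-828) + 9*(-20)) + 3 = -146725 / 828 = -177.20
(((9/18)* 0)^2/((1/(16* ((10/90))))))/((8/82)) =0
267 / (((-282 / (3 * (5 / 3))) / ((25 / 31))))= -11125 / 2914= -3.82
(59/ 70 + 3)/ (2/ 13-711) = -3497/ 646870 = -0.01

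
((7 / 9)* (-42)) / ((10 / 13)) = -637 / 15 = -42.47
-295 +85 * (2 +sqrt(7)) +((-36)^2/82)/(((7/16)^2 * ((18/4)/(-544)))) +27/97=-1969544434/194873 +85 * sqrt(7)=-9881.92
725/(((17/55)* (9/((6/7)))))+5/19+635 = 5824240/6783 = 858.65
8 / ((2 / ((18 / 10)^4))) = 26244 / 625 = 41.99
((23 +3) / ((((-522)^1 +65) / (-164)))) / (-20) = -1066 / 2285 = -0.47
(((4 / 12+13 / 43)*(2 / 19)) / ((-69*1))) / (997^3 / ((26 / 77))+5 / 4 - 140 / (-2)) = -0.00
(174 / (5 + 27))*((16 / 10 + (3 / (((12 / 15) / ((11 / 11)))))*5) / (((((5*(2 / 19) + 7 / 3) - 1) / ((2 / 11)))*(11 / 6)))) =550449 / 93280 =5.90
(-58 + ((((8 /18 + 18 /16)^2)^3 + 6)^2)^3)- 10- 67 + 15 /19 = 11725147953400328024096798802721024180152691851047763184452762645115369065811 /138906789094693574778466228336167917645156498690131321499302257229824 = 84410186.35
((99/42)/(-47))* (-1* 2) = 33/329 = 0.10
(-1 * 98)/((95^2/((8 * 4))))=-3136/9025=-0.35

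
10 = 10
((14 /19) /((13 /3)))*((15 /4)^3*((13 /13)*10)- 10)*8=703.76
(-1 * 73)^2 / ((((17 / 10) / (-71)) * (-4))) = 1891795 / 34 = 55641.03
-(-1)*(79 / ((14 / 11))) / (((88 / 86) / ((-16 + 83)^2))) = 15249133 / 56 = 272305.95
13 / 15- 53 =-782 / 15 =-52.13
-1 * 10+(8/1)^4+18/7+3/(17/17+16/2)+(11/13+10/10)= 1116775/273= 4090.75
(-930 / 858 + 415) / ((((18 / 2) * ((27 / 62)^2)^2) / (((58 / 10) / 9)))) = 824.08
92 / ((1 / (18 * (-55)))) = -91080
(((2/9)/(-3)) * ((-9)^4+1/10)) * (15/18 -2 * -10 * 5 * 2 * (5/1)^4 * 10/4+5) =-24604584277/162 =-151880149.86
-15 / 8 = -1.88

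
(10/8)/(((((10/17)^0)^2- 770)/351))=-1755/3076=-0.57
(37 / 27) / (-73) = -0.02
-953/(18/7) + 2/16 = -370.49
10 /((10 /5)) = 5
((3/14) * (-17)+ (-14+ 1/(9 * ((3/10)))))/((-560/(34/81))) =110993/8573040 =0.01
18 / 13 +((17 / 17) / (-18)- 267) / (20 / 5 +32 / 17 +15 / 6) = -53483 / 1755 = -30.47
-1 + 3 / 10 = -7 / 10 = -0.70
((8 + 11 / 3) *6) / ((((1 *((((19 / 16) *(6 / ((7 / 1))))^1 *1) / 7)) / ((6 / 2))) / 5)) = 137200 / 19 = 7221.05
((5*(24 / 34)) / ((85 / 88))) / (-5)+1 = 389 / 1445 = 0.27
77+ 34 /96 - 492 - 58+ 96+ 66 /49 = -882703 /2352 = -375.30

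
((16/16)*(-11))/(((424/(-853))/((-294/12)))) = -459767/848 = -542.18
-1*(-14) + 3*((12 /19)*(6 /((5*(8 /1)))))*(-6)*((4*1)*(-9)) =7162 /95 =75.39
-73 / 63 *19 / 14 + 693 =609839 / 882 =691.43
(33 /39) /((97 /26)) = 22 /97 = 0.23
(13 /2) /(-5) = -13 /10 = -1.30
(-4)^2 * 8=128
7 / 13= 0.54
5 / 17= 0.29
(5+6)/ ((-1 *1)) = -11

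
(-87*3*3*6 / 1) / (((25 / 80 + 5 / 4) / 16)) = -48107.52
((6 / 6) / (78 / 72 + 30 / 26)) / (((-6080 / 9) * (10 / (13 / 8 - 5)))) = 9477 / 42438400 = 0.00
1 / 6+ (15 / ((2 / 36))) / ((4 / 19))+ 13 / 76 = 292487 / 228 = 1282.84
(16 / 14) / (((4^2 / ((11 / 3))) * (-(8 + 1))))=-0.03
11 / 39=0.28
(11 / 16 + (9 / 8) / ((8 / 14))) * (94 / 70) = 3.57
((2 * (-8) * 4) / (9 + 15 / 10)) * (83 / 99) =-10624 / 2079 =-5.11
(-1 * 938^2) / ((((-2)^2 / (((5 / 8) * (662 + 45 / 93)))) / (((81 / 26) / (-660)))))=429901.29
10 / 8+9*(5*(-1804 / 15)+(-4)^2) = -21067 / 4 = -5266.75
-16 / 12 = -4 / 3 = -1.33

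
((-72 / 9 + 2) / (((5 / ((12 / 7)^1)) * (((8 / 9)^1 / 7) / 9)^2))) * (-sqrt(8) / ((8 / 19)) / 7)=1121931 * sqrt(2) / 160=9916.56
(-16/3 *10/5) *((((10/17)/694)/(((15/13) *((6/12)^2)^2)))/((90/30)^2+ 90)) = -6656/5256009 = -0.00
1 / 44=0.02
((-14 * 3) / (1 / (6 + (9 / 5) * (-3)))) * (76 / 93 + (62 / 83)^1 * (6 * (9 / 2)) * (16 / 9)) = -11889192 / 12865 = -924.15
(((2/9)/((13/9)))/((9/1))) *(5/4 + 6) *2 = 29/117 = 0.25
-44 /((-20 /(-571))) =-6281 /5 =-1256.20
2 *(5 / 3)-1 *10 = -20 / 3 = -6.67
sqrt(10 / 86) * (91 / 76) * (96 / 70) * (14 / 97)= 0.08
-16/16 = -1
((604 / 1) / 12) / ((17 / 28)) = 4228 / 51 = 82.90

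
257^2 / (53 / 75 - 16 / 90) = 14861025 / 119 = 124882.56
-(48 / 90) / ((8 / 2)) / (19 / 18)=-12 / 95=-0.13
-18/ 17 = -1.06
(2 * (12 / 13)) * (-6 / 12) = -12 / 13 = -0.92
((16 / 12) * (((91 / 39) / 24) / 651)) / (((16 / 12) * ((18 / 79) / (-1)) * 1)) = -79 / 120528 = -0.00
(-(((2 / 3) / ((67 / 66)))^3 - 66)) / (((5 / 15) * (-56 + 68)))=9882587 / 601526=16.43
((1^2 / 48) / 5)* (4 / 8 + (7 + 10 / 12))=5 / 144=0.03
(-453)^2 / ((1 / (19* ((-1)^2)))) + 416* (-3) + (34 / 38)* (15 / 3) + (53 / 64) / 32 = 151668372463 / 38912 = 3897727.50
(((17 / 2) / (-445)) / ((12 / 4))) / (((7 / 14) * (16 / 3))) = -17 / 7120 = -0.00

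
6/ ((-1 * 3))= -2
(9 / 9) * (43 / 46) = 43 / 46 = 0.93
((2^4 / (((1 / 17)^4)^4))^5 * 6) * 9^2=139043244356167732305040463798839198216103600795629338349801840023890476924336149094571281733509626866958336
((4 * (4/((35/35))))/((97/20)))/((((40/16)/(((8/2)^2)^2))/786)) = 25755648/97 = 265522.14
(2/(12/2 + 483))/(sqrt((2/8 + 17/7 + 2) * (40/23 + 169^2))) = 4 * sqrt(282767037)/6011873091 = 0.00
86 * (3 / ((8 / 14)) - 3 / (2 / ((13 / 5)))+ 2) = 2881 / 10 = 288.10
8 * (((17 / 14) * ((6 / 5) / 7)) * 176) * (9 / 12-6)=-53856 / 35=-1538.74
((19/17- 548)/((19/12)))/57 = -37188/6137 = -6.06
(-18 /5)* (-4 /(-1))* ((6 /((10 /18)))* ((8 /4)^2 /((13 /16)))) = -248832 /325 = -765.64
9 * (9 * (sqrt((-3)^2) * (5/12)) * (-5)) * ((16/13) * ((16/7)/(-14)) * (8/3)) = 172800/637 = 271.27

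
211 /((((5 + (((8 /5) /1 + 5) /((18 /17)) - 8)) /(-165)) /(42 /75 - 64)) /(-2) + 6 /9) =132519816 /418607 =316.57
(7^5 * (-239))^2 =16135268698129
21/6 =7/2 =3.50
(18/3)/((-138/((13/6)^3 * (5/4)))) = -10985/19872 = -0.55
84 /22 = 42 /11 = 3.82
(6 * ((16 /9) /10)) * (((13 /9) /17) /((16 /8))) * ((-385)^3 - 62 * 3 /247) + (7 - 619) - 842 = -112827054158 /43605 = -2587479.74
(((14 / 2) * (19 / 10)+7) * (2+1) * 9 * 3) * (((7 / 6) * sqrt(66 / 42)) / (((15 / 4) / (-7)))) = -4488.92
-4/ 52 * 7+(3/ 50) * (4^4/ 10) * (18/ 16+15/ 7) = 50971/ 11375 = 4.48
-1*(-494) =494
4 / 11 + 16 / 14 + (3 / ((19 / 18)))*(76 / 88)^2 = 6143 / 1694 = 3.63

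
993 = 993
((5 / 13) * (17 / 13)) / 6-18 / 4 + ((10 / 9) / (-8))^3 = -34842053 / 7884864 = -4.42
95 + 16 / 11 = 1061 / 11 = 96.45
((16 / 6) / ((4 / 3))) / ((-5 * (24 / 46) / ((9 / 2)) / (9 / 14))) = -621 / 280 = -2.22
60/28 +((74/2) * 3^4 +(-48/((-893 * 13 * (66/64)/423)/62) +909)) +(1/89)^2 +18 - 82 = 594959200644/150649499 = 3949.29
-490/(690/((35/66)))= -1715/4554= -0.38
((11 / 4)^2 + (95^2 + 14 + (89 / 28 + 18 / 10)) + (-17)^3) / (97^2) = 2317583 / 5269040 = 0.44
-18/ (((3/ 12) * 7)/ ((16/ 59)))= -1152/ 413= -2.79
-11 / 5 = -2.20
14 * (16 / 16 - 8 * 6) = -658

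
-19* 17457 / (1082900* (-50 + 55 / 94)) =15589101 / 2515035250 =0.01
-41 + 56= 15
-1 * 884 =-884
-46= -46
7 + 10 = 17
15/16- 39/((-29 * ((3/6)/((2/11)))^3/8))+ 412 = 255343081/617584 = 413.45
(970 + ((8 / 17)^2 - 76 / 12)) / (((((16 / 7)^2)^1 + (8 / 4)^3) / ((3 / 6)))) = 40948859 / 1123632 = 36.44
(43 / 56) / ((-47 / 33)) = -0.54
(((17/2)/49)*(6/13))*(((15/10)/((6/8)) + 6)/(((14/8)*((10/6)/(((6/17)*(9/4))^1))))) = 3888/22295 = 0.17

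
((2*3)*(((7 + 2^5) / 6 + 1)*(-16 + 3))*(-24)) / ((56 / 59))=103545 / 7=14792.14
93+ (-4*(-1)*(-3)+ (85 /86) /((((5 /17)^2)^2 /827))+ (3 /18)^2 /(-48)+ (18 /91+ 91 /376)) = 4342369626091517 /39724776000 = 109311.37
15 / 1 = 15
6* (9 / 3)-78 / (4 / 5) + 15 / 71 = -11259 / 142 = -79.29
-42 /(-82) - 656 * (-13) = 8528.51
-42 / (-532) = 3 / 38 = 0.08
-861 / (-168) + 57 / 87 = 1341 / 232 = 5.78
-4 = -4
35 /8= 4.38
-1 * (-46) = 46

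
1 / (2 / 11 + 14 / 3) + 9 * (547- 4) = 781953 / 160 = 4887.21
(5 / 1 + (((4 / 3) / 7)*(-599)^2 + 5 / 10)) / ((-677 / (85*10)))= -1220021575 / 14217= -85814.28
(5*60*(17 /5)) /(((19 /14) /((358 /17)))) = 300720 /19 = 15827.37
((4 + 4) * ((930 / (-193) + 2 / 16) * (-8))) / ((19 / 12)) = 695712 / 3667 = 189.72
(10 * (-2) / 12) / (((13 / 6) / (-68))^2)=-277440 / 169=-1641.66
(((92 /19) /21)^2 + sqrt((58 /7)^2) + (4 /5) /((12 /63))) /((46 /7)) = 433957 /227430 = 1.91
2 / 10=1 / 5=0.20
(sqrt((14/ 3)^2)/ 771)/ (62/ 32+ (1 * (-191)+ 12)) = -224/ 6552729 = -0.00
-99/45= -11/5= -2.20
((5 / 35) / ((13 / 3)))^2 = 0.00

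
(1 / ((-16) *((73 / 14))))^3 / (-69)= 343 / 13743192576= 0.00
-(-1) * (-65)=-65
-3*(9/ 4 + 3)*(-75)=4725/ 4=1181.25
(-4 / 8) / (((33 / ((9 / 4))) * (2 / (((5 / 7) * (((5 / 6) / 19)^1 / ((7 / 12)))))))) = -75 / 81928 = -0.00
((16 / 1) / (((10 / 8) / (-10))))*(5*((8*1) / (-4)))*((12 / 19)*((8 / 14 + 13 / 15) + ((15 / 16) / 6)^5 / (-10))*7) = 10133372839 / 1245184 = 8138.05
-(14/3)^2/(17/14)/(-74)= 1372/5661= 0.24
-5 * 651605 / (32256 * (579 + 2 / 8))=-3258025 / 18684288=-0.17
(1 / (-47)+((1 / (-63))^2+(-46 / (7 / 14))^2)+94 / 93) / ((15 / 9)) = 48951621944 / 9638055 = 5078.99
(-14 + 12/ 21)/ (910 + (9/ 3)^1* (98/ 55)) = -2585/ 176204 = -0.01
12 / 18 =2 / 3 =0.67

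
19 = 19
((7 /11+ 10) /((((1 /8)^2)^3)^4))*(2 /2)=552516878495748490002432 /11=50228807135977135454766.55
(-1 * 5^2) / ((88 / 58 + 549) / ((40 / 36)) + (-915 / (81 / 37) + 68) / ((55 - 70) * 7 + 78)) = -0.05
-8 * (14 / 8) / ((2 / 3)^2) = -63 / 2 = -31.50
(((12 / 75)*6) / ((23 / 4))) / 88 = 12 / 6325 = 0.00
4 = 4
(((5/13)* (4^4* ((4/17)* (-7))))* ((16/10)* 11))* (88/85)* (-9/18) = 27754496/18785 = 1477.48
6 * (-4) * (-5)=120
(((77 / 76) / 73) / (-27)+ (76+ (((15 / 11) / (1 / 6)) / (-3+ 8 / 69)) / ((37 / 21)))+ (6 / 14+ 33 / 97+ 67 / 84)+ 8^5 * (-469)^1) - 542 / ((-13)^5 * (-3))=-23503085126707669217633345 / 1529340685499785158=-15368116.04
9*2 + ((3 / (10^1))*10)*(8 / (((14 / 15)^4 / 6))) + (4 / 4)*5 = 510848 / 2401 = 212.76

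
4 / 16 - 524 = -2095 / 4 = -523.75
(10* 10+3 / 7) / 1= 703 / 7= 100.43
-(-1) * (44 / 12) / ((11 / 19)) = 19 / 3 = 6.33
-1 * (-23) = 23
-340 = -340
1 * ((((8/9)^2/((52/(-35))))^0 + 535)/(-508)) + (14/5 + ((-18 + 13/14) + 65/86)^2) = 267.94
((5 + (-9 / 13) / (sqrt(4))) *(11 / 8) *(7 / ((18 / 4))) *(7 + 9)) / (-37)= -18634 / 4329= -4.30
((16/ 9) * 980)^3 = 3855122432000/ 729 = 5288233788.75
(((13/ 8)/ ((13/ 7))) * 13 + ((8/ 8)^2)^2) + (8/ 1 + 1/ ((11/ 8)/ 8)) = 2305/ 88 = 26.19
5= 5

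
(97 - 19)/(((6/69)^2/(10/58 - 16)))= -9469629/58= -163269.47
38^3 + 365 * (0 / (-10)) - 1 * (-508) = 55380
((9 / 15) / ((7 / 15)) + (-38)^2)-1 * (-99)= 10810 / 7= 1544.29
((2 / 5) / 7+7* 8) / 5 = 11.21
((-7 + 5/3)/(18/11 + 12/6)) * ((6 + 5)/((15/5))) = -242/45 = -5.38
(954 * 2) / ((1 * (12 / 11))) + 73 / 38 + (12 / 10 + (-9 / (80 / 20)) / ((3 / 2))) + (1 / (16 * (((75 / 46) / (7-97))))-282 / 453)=20043391 / 11476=1746.55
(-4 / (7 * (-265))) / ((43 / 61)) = 244 / 79765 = 0.00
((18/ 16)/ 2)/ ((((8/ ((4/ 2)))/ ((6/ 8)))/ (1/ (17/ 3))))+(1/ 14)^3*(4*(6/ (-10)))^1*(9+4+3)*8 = -696669/ 7463680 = -0.09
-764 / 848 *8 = -382 / 53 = -7.21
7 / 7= 1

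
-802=-802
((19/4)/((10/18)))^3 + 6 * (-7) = 4664211/8000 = 583.03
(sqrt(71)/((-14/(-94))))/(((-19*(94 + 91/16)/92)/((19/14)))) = -3.73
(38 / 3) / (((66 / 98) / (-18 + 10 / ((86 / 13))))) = -310.11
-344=-344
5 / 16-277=-4427 / 16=-276.69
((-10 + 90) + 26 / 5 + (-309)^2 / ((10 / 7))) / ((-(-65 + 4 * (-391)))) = 223073 / 5430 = 41.08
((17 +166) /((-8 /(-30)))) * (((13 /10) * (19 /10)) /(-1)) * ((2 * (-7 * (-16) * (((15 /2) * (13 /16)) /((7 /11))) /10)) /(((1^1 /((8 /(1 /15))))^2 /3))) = -15706895490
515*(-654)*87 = -29302470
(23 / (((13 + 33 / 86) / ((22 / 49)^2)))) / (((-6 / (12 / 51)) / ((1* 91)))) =-24891152 / 20134443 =-1.24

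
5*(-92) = -460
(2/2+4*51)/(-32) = -6.41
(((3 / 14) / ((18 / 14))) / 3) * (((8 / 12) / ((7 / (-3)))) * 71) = -71 / 63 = -1.13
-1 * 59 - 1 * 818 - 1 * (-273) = -604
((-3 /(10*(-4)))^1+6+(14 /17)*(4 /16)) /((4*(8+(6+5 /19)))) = 81149 /737120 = 0.11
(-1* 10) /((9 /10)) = -100 /9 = -11.11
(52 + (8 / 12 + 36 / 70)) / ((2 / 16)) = 44672 / 105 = 425.45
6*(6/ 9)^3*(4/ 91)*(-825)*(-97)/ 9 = 1707200/ 2457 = 694.83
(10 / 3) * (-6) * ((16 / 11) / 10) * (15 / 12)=-40 / 11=-3.64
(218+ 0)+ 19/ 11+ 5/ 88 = 19341/ 88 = 219.78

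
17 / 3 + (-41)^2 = 5060 / 3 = 1686.67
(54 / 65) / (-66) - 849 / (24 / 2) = -202381 / 2860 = -70.76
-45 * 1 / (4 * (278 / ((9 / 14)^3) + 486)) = -32805 / 4468504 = -0.01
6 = 6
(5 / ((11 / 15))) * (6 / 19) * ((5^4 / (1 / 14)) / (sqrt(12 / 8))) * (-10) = -13125000 * sqrt(6) / 209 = -153825.61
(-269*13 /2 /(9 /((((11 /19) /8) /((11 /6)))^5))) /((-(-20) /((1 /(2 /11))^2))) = -11424699 /405684060160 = -0.00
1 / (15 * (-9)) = -1 / 135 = -0.01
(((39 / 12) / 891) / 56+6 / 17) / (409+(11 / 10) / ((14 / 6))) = 5988625 / 6946535376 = 0.00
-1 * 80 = -80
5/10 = 1/2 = 0.50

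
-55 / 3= -18.33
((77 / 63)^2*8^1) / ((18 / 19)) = 9196 / 729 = 12.61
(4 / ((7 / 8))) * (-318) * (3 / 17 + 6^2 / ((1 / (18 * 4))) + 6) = -449463744 / 119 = -3777006.25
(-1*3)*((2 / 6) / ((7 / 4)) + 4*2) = -172 / 7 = -24.57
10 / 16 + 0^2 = 0.62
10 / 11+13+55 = 758 / 11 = 68.91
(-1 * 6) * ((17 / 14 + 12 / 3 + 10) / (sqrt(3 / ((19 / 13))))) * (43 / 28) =-9159 * sqrt(741) / 2548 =-97.85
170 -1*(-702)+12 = 884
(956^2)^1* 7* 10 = 63975520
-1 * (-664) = 664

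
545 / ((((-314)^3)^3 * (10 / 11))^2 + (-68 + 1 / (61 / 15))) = 0.00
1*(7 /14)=1 /2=0.50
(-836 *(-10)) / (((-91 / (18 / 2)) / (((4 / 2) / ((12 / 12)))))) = -150480 / 91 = -1653.63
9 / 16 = 0.56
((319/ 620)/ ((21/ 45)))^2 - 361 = -271070215/ 753424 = -359.78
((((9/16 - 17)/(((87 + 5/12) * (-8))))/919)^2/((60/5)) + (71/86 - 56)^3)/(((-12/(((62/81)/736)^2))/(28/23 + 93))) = 105862686118414224014846420177137/74220191580627214253086356799488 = 1.43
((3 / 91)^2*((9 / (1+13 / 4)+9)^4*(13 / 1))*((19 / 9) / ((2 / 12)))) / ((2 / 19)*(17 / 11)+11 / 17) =29544930954 / 8750053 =3376.54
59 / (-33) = -59 / 33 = -1.79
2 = 2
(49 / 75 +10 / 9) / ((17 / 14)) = 5558 / 3825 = 1.45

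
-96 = -96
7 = 7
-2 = -2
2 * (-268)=-536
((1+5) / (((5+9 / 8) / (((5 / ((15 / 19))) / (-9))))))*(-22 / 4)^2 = -9196 / 441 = -20.85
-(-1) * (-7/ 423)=-7/ 423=-0.02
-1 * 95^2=-9025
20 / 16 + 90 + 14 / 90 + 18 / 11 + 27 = 237683 / 1980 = 120.04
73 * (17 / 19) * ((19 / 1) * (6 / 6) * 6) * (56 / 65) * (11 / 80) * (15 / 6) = 286671 / 130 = 2205.16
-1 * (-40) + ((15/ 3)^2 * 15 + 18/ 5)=418.60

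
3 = 3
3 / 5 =0.60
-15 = -15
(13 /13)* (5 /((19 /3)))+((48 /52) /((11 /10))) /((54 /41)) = 34885 /24453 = 1.43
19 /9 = 2.11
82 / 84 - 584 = -24487 / 42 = -583.02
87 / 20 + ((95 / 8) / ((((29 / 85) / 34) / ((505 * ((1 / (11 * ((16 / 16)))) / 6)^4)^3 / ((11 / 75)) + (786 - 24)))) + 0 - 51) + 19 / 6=13100689166236993569161229011111 / 14528696463906193477877760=901711.26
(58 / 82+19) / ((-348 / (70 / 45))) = -2828 / 32103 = -0.09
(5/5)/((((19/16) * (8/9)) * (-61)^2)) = 18/70699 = 0.00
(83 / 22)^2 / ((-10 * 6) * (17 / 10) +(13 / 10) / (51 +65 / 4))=-9265705 / 66387376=-0.14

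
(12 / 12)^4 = 1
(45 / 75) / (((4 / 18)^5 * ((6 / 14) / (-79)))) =-32654097 / 160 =-204088.11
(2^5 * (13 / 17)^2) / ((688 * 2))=0.01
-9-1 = -10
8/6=4/3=1.33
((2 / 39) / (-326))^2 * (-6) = -2 / 13470483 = -0.00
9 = 9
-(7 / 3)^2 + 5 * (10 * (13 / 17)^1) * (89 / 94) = 30.76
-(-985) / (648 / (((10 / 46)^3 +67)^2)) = 163691466204265 / 23981814018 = 6825.65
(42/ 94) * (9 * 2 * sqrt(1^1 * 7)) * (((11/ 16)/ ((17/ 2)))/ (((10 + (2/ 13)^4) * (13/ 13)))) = 5398029 * sqrt(7)/ 82987336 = 0.17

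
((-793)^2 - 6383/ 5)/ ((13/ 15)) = 724122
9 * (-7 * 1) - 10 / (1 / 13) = -193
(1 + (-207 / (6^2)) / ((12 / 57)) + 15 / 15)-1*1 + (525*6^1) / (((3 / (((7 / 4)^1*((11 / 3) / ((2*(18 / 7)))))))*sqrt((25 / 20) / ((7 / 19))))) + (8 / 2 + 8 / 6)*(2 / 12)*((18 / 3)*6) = 91 / 16 + 18865*sqrt(665) / 684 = 716.92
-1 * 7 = -7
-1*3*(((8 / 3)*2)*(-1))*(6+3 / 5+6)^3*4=16003008 / 125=128024.06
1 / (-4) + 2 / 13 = -5 / 52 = -0.10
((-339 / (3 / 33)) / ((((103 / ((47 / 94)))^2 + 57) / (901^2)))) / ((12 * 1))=-91733513 / 15452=-5936.68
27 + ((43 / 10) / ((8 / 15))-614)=-9263 / 16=-578.94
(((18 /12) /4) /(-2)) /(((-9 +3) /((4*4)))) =1 /2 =0.50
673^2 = 452929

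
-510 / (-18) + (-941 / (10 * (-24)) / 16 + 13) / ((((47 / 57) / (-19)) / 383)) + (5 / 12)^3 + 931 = -115932.12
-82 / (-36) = 41 / 18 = 2.28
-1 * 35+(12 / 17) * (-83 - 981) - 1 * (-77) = -12054 / 17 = -709.06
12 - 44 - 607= -639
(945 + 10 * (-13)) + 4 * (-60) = 575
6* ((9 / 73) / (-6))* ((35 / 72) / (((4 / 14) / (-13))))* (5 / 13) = 1225 / 1168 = 1.05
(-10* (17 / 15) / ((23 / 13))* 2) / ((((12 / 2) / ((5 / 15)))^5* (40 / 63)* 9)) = -1547 / 1303801920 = -0.00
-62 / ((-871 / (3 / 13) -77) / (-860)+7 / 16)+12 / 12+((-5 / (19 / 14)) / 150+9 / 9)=-153792847 / 14458335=-10.64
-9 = -9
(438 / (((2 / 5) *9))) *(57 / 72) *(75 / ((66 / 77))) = 1213625 / 144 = 8427.95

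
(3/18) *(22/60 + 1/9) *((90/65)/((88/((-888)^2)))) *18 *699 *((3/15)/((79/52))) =35551900512/21725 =1636451.12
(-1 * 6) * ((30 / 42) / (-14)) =15 / 49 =0.31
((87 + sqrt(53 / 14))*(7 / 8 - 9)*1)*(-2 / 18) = 65*sqrt(742) / 1008 + 1885 / 24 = 80.30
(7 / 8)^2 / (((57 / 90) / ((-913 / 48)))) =-223685 / 9728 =-22.99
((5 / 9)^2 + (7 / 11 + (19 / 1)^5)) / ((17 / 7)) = 15443435357 / 15147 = 1019570.57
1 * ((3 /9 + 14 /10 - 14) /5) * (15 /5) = -184 /25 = -7.36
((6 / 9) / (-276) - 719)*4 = -2876.01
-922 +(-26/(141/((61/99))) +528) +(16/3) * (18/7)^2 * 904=21535951240/683991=31485.72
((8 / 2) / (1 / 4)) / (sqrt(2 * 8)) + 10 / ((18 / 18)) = 14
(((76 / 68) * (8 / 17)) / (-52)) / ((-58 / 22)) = 418 / 108953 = 0.00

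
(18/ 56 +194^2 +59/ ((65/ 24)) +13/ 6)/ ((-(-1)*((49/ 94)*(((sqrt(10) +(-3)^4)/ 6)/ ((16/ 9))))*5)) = 1391670602352/ 730272725 - 154630066928*sqrt(10)/ 6572454525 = 1831.29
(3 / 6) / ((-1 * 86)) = -1 / 172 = -0.01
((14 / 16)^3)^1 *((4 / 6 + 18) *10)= 12005 / 96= 125.05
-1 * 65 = -65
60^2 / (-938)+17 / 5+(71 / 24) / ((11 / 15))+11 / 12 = 2793787 / 619080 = 4.51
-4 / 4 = -1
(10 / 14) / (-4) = -5 / 28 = -0.18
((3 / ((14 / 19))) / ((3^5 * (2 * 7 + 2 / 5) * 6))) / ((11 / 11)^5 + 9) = 0.00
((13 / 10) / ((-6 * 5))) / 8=-13 / 2400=-0.01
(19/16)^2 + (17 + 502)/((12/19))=210729/256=823.16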